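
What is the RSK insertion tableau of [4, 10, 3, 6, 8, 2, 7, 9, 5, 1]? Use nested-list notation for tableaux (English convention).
Insert 4: appended to row 1. P = [[4]].
Insert 10: appended to row 1. P = [[4, 10]].
Insert 3: 3 bumps 4 from row 1; 4 starts row 2. P = [[3, 10], [4]].
Insert 6: 6 bumps 10 from row 1; 10 appends to row 2. P = [[3, 6], [4, 10]].
Insert 8: appended to row 1. P = [[3, 6, 8], [4, 10]].
Insert 2: 2 bumps 3 from row 1; 3 bumps 4 from row 2; 4 starts row 3. P = [[2, 6, 8], [3, 10], [4]].
Insert 7: 7 bumps 8 from row 1; 8 bumps 10 from row 2; 10 appends to row 3. P = [[2, 6, 7], [3, 8], [4, 10]].
Insert 9: appended to row 1. P = [[2, 6, 7, 9], [3, 8], [4, 10]].
Insert 5: 5 bumps 6 from row 1; 6 bumps 8 from row 2; 8 bumps 10 from row 3; 10 starts row 4. P = [[2, 5, 7, 9], [3, 6], [4, 8], [10]].
Insert 1: 1 bumps 2 from row 1; 2 bumps 3 from row 2; 3 bumps 4 from row 3; 4 bumps 10 from row 4; 10 starts row 5. P = [[1, 5, 7, 9], [2, 6], [3, 8], [4], [10]].

So P = [[1, 5, 7, 9], [2, 6], [3, 8], [4], [10]].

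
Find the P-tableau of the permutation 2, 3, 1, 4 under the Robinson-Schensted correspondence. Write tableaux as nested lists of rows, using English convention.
Insert 2: appended to row 1. P = [[2]].
Insert 3: appended to row 1. P = [[2, 3]].
Insert 1: 1 bumps 2 from row 1; 2 starts row 2. P = [[1, 3], [2]].
Insert 4: appended to row 1. P = [[1, 3, 4], [2]].

So P = [[1, 3, 4], [2]].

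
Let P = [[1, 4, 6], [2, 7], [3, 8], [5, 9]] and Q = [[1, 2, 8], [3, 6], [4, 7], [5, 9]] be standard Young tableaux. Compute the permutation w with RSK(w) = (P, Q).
5 9 3 2 1 8 4 7 6

Reverse RSK: for i = n, n-1, ..., 1, locate i in Q, remove the corresponding corner cell from P, and reverse-bump its entry up through P; the value ejected from row 1 is w(i).

So w = 5 9 3 2 1 8 4 7 6.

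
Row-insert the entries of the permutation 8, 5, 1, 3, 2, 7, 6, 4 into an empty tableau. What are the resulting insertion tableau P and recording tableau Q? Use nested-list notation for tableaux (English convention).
Insert each entry of the permutation into P by Schensted row insertion, recording in Q the position of each new cell.

Insert 8: appended to row 1. P = [[8]].
Insert 5: 5 bumps 8 from row 1; 8 starts row 2. P = [[5], [8]].
Insert 1: 1 bumps 5 from row 1; 5 bumps 8 from row 2; 8 starts row 3. P = [[1], [5], [8]].
Insert 3: appended to row 1. P = [[1, 3], [5], [8]].
Insert 2: 2 bumps 3 from row 1; 3 bumps 5 from row 2; 5 bumps 8 from row 3; 8 starts row 4. P = [[1, 2], [3], [5], [8]].
Insert 7: appended to row 1. P = [[1, 2, 7], [3], [5], [8]].
Insert 6: 6 bumps 7 from row 1; 7 appends to row 2. P = [[1, 2, 6], [3, 7], [5], [8]].
Insert 4: 4 bumps 6 from row 1; 6 bumps 7 from row 2; 7 appends to row 3. P = [[1, 2, 4], [3, 6], [5, 7], [8]].

So P = [[1, 2, 4], [3, 6], [5, 7], [8]], Q = [[1, 4, 6], [2, 7], [3, 8], [5]].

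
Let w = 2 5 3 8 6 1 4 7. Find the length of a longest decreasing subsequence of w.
3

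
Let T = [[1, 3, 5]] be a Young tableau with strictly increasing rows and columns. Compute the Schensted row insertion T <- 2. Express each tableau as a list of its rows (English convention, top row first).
[[1, 2, 5], [3]]

In row 1, 2 replaces 3 (the leftmost entry greater than 2); 3 is bumped to row 2. 3 starts a new row 2. The new tableau is [[1, 2, 5], [3]].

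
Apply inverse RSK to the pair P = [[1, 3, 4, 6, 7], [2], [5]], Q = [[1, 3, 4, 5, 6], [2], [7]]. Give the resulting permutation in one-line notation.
Reverse the RSK construction: for i from n down to 1, find the cell of Q containing i, remove the entry at that cell from P, and reverse-bump it up through P; the value ejected from row 1 is w(i).

Step i=7: Q has 7 at row 3, column 1; remove 5 from row 3 of P and reverse-bump: 5 enters row 2 and ejects 2; 2 enters row 1 and ejects 1. So w(7) = 1. P is now [[2, 3, 4, 6, 7], [5]].
Step i=6: Q has 6 at row 1, column 5; remove that cell from P, ejecting 7. So w(6) = 7. P is now [[2, 3, 4, 6], [5]].
Step i=5: Q has 5 at row 1, column 4; remove that cell from P, ejecting 6. So w(5) = 6. P is now [[2, 3, 4], [5]].
Step i=4: Q has 4 at row 1, column 3; remove that cell from P, ejecting 4. So w(4) = 4. P is now [[2, 3], [5]].
Step i=3: Q has 3 at row 1, column 2; remove that cell from P, ejecting 3. So w(3) = 3. P is now [[2], [5]].
Step i=2: Q has 2 at row 2, column 1; remove 5 from row 2 of P and reverse-bump: 5 enters row 1 and ejects 2. So w(2) = 2. P is now [[5]].
Step i=1: Q has 1 at row 1, column 1; remove that cell from P, ejecting 5. So w(1) = 5. P is now [].

So w = 5 2 3 4 6 7 1.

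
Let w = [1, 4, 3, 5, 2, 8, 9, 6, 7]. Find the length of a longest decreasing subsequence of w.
3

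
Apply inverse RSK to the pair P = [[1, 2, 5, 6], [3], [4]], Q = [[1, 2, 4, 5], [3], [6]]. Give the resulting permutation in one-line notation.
1 4 3 5 6 2

Reverse the RSK construction: for i from n down to 1, find the cell of Q containing i, remove the entry at that cell from P, and reverse-bump it up through P; the value ejected from row 1 is w(i).

Step i=6: Q has 6 at row 3, column 1; remove 4 from row 3 of P and reverse-bump: 4 enters row 2 and ejects 3; 3 enters row 1 and ejects 2. So w(6) = 2. P is now [[1, 3, 5, 6], [4]].
Step i=5: Q has 5 at row 1, column 4; remove that cell from P, ejecting 6. So w(5) = 6. P is now [[1, 3, 5], [4]].
Step i=4: Q has 4 at row 1, column 3; remove that cell from P, ejecting 5. So w(4) = 5. P is now [[1, 3], [4]].
Step i=3: Q has 3 at row 2, column 1; remove 4 from row 2 of P and reverse-bump: 4 enters row 1 and ejects 3. So w(3) = 3. P is now [[1, 4]].
Step i=2: Q has 2 at row 1, column 2; remove that cell from P, ejecting 4. So w(2) = 4. P is now [[1]].
Step i=1: Q has 1 at row 1, column 1; remove that cell from P, ejecting 1. So w(1) = 1. P is now [].

So w = 1 4 3 5 6 2.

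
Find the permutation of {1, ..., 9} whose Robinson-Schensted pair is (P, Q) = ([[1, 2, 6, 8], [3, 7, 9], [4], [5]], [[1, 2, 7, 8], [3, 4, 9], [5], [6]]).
Reverse the RSK construction: for i from n down to 1, find the cell of Q containing i, remove the entry at that cell from P, and reverse-bump it up through P; the value ejected from row 1 is w(i).

Step i=9: Q has 9 at row 2, column 3; remove 9 from row 2 of P and reverse-bump: 9 enters row 1 and ejects 8. So w(9) = 8. P is now [[1, 2, 6, 9], [3, 7], [4], [5]].
Step i=8: Q has 8 at row 1, column 4; remove that cell from P, ejecting 9. So w(8) = 9. P is now [[1, 2, 6], [3, 7], [4], [5]].
Step i=7: Q has 7 at row 1, column 3; remove that cell from P, ejecting 6. So w(7) = 6. P is now [[1, 2], [3, 7], [4], [5]].
Step i=6: Q has 6 at row 4, column 1; remove 5 from row 4 of P and reverse-bump: 5 enters row 3 and ejects 4; 4 enters row 2 and ejects 3; 3 enters row 1 and ejects 2. So w(6) = 2. P is now [[1, 3], [4, 7], [5]].
Step i=5: Q has 5 at row 3, column 1; remove 5 from row 3 of P and reverse-bump: 5 enters row 2 and ejects 4; 4 enters row 1 and ejects 3. So w(5) = 3. P is now [[1, 4], [5, 7]].
Step i=4: Q has 4 at row 2, column 2; remove 7 from row 2 of P and reverse-bump: 7 enters row 1 and ejects 4. So w(4) = 4. P is now [[1, 7], [5]].
Step i=3: Q has 3 at row 2, column 1; remove 5 from row 2 of P and reverse-bump: 5 enters row 1 and ejects 1. So w(3) = 1. P is now [[5, 7]].
Step i=2: Q has 2 at row 1, column 2; remove that cell from P, ejecting 7. So w(2) = 7. P is now [[5]].
Step i=1: Q has 1 at row 1, column 1; remove that cell from P, ejecting 5. So w(1) = 5. P is now [].

So w = 5 7 1 4 3 2 6 9 8.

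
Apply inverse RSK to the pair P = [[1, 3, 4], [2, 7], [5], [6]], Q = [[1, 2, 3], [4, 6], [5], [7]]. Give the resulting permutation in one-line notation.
Reverse RSK: for i = n, n-1, ..., 1, locate i in Q, remove the corresponding corner cell from P, and reverse-bump its entry up through P; the value ejected from row 1 is w(i).

So w = 2 6 7 5 3 4 1.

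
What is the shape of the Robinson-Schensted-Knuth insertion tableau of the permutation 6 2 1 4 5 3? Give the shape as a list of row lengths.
Row-insert each entry into an empty tableau.

After inserting 6: P = [[6]].
After inserting 2: P = [[2], [6]].
After inserting 1: P = [[1], [2], [6]].
After inserting 4: P = [[1, 4], [2], [6]].
After inserting 5: P = [[1, 4, 5], [2], [6]].
After inserting 3: P = [[1, 3, 5], [2, 4], [6]].

The final insertion tableau P = [[1, 3, 5], [2, 4], [6]] has shape [3, 2, 1].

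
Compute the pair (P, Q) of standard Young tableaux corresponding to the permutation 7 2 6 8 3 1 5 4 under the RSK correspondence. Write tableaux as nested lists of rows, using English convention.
P = [[1, 3, 4], [2, 5], [6, 8], [7]], Q = [[1, 3, 4], [2, 7], [5, 8], [6]]

Insert each entry of the permutation into P by Schensted row insertion, recording in Q the position of each new cell.

Insert 7: appended to row 1. P = [[7]].
Insert 2: 2 bumps 7 from row 1; 7 starts row 2. P = [[2], [7]].
Insert 6: appended to row 1. P = [[2, 6], [7]].
Insert 8: appended to row 1. P = [[2, 6, 8], [7]].
Insert 3: 3 bumps 6 from row 1; 6 bumps 7 from row 2; 7 starts row 3. P = [[2, 3, 8], [6], [7]].
Insert 1: 1 bumps 2 from row 1; 2 bumps 6 from row 2; 6 bumps 7 from row 3; 7 starts row 4. P = [[1, 3, 8], [2], [6], [7]].
Insert 5: 5 bumps 8 from row 1; 8 appends to row 2. P = [[1, 3, 5], [2, 8], [6], [7]].
Insert 4: 4 bumps 5 from row 1; 5 bumps 8 from row 2; 8 appends to row 3. P = [[1, 3, 4], [2, 5], [6, 8], [7]].

So P = [[1, 3, 4], [2, 5], [6, 8], [7]], Q = [[1, 3, 4], [2, 7], [5, 8], [6]].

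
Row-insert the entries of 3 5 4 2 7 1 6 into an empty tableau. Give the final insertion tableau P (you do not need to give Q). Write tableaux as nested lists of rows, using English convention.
P = [[1, 4, 6], [2, 7], [3], [5]]

Insert 3: appended to row 1. P = [[3]].
Insert 5: appended to row 1. P = [[3, 5]].
Insert 4: 4 bumps 5 from row 1; 5 starts row 2. P = [[3, 4], [5]].
Insert 2: 2 bumps 3 from row 1; 3 bumps 5 from row 2; 5 starts row 3. P = [[2, 4], [3], [5]].
Insert 7: appended to row 1. P = [[2, 4, 7], [3], [5]].
Insert 1: 1 bumps 2 from row 1; 2 bumps 3 from row 2; 3 bumps 5 from row 3; 5 starts row 4. P = [[1, 4, 7], [2], [3], [5]].
Insert 6: 6 bumps 7 from row 1; 7 appends to row 2. P = [[1, 4, 6], [2, 7], [3], [5]].

So P = [[1, 4, 6], [2, 7], [3], [5]].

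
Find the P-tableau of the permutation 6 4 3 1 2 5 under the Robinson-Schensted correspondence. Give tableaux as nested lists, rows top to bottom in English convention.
After inserting 6: P = [[6]].
After inserting 4: P = [[4], [6]].
After inserting 3: P = [[3], [4], [6]].
After inserting 1: P = [[1], [3], [4], [6]].
After inserting 2: P = [[1, 2], [3], [4], [6]].
After inserting 5: P = [[1, 2, 5], [3], [4], [6]].

So P = [[1, 2, 5], [3], [4], [6]].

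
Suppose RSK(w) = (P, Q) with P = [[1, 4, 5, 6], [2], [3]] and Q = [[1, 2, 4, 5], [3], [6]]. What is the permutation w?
3 4 2 5 6 1

Reverse the RSK construction: for i from n down to 1, find the cell of Q containing i, remove the entry at that cell from P, and reverse-bump it up through P; the value ejected from row 1 is w(i).

Step i=6: Q has 6 at row 3, column 1; remove 3 from row 3 of P and reverse-bump: 3 enters row 2 and ejects 2; 2 enters row 1 and ejects 1. So w(6) = 1. P is now [[2, 4, 5, 6], [3]].
Step i=5: Q has 5 at row 1, column 4; remove that cell from P, ejecting 6. So w(5) = 6. P is now [[2, 4, 5], [3]].
Step i=4: Q has 4 at row 1, column 3; remove that cell from P, ejecting 5. So w(4) = 5. P is now [[2, 4], [3]].
Step i=3: Q has 3 at row 2, column 1; remove 3 from row 2 of P and reverse-bump: 3 enters row 1 and ejects 2. So w(3) = 2. P is now [[3, 4]].
Step i=2: Q has 2 at row 1, column 2; remove that cell from P, ejecting 4. So w(2) = 4. P is now [[3]].
Step i=1: Q has 1 at row 1, column 1; remove that cell from P, ejecting 3. So w(1) = 3. P is now [].

So w = 3 4 2 5 6 1.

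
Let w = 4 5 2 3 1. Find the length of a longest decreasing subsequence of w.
3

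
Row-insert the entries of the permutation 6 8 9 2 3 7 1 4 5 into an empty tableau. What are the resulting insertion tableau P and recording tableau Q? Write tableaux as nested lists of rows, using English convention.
P = [[1, 3, 4, 5], [2, 7, 9], [6, 8]], Q = [[1, 2, 3, 9], [4, 5, 6], [7, 8]]

Insert each entry of the permutation into P by Schensted row insertion, recording in Q the position of each new cell.

Insert 6: appended to row 1. P = [[6]].
Insert 8: appended to row 1. P = [[6, 8]].
Insert 9: appended to row 1. P = [[6, 8, 9]].
Insert 2: 2 bumps 6 from row 1; 6 starts row 2. P = [[2, 8, 9], [6]].
Insert 3: 3 bumps 8 from row 1; 8 appends to row 2. P = [[2, 3, 9], [6, 8]].
Insert 7: 7 bumps 9 from row 1; 9 appends to row 2. P = [[2, 3, 7], [6, 8, 9]].
Insert 1: 1 bumps 2 from row 1; 2 bumps 6 from row 2; 6 starts row 3. P = [[1, 3, 7], [2, 8, 9], [6]].
Insert 4: 4 bumps 7 from row 1; 7 bumps 8 from row 2; 8 appends to row 3. P = [[1, 3, 4], [2, 7, 9], [6, 8]].
Insert 5: appended to row 1. P = [[1, 3, 4, 5], [2, 7, 9], [6, 8]].

So P = [[1, 3, 4, 5], [2, 7, 9], [6, 8]], Q = [[1, 2, 3, 9], [4, 5, 6], [7, 8]].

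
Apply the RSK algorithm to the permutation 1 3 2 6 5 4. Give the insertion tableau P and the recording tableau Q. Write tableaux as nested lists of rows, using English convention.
Insert each entry of the permutation into P by Schensted row insertion, recording in Q the position of each new cell.

Insert 1: appended to row 1. P = [[1]], Q = [[1]].
Insert 3: appended to row 1. P = [[1, 3]], Q = [[1, 2]].
Insert 2: 2 bumps 3 from row 1; 3 starts row 2. P = [[1, 2], [3]], Q = [[1, 2], [3]].
Insert 6: appended to row 1. P = [[1, 2, 6], [3]], Q = [[1, 2, 4], [3]].
Insert 5: 5 bumps 6 from row 1; 6 appends to row 2. P = [[1, 2, 5], [3, 6]], Q = [[1, 2, 4], [3, 5]].
Insert 4: 4 bumps 5 from row 1; 5 bumps 6 from row 2; 6 starts row 3. P = [[1, 2, 4], [3, 5], [6]], Q = [[1, 2, 4], [3, 5], [6]].

So P = [[1, 2, 4], [3, 5], [6]], Q = [[1, 2, 4], [3, 5], [6]].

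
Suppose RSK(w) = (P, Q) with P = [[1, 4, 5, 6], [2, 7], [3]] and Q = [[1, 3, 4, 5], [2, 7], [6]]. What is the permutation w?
3 2 4 5 7 1 6

Reverse the RSK construction: for i from n down to 1, find the cell of Q containing i, remove the entry at that cell from P, and reverse-bump it up through P; the value ejected from row 1 is w(i).

Step i=7: Q has 7 at row 2, column 2; remove 7 from row 2 of P and reverse-bump: 7 enters row 1 and ejects 6. So w(7) = 6. P is now [[1, 4, 5, 7], [2], [3]].
Step i=6: Q has 6 at row 3, column 1; remove 3 from row 3 of P and reverse-bump: 3 enters row 2 and ejects 2; 2 enters row 1 and ejects 1. So w(6) = 1. P is now [[2, 4, 5, 7], [3]].
Step i=5: Q has 5 at row 1, column 4; remove that cell from P, ejecting 7. So w(5) = 7. P is now [[2, 4, 5], [3]].
Step i=4: Q has 4 at row 1, column 3; remove that cell from P, ejecting 5. So w(4) = 5. P is now [[2, 4], [3]].
Step i=3: Q has 3 at row 1, column 2; remove that cell from P, ejecting 4. So w(3) = 4. P is now [[2], [3]].
Step i=2: Q has 2 at row 2, column 1; remove 3 from row 2 of P and reverse-bump: 3 enters row 1 and ejects 2. So w(2) = 2. P is now [[3]].
Step i=1: Q has 1 at row 1, column 1; remove that cell from P, ejecting 3. So w(1) = 3. P is now [].

So w = 3 2 4 5 7 1 6.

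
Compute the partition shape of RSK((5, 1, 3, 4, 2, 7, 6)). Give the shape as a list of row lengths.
Row-insert each entry into an empty tableau.

After inserting 5: P = [[5]].
After inserting 1: P = [[1], [5]].
After inserting 3: P = [[1, 3], [5]].
After inserting 4: P = [[1, 3, 4], [5]].
After inserting 2: P = [[1, 2, 4], [3], [5]].
After inserting 7: P = [[1, 2, 4, 7], [3], [5]].
After inserting 6: P = [[1, 2, 4, 6], [3, 7], [5]].

The final insertion tableau P = [[1, 2, 4, 6], [3, 7], [5]] has shape [4, 2, 1].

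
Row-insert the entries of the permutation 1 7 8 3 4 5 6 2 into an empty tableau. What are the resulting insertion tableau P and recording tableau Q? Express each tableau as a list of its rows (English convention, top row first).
P = [[1, 2, 4, 5, 6], [3, 8], [7]], Q = [[1, 2, 3, 6, 7], [4, 5], [8]]

Insert each entry of the permutation into P by Schensted row insertion, recording in Q the position of each new cell.

Insert 1: appended to row 1. P = [[1]], Q = [[1]].
Insert 7: appended to row 1. P = [[1, 7]], Q = [[1, 2]].
Insert 8: appended to row 1. P = [[1, 7, 8]], Q = [[1, 2, 3]].
Insert 3: 3 bumps 7 from row 1; 7 starts row 2. P = [[1, 3, 8], [7]], Q = [[1, 2, 3], [4]].
Insert 4: 4 bumps 8 from row 1; 8 appends to row 2. P = [[1, 3, 4], [7, 8]], Q = [[1, 2, 3], [4, 5]].
Insert 5: appended to row 1. P = [[1, 3, 4, 5], [7, 8]], Q = [[1, 2, 3, 6], [4, 5]].
Insert 6: appended to row 1. P = [[1, 3, 4, 5, 6], [7, 8]], Q = [[1, 2, 3, 6, 7], [4, 5]].
Insert 2: 2 bumps 3 from row 1; 3 bumps 7 from row 2; 7 starts row 3. P = [[1, 2, 4, 5, 6], [3, 8], [7]], Q = [[1, 2, 3, 6, 7], [4, 5], [8]].

So P = [[1, 2, 4, 5, 6], [3, 8], [7]], Q = [[1, 2, 3, 6, 7], [4, 5], [8]].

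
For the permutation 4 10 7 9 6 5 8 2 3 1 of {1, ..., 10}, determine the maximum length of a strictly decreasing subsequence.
6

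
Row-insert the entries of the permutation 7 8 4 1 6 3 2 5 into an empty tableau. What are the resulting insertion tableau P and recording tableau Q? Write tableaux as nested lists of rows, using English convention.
P = [[1, 2, 5], [3, 6], [4, 8], [7]], Q = [[1, 2, 8], [3, 5], [4, 6], [7]]

Insert each entry of the permutation into P by Schensted row insertion, recording in Q the position of each new cell.

Insert 7: appended to row 1. P = [[7]], Q = [[1]].
Insert 8: appended to row 1. P = [[7, 8]], Q = [[1, 2]].
Insert 4: 4 bumps 7 from row 1; 7 starts row 2. P = [[4, 8], [7]], Q = [[1, 2], [3]].
Insert 1: 1 bumps 4 from row 1; 4 bumps 7 from row 2; 7 starts row 3. P = [[1, 8], [4], [7]], Q = [[1, 2], [3], [4]].
Insert 6: 6 bumps 8 from row 1; 8 appends to row 2. P = [[1, 6], [4, 8], [7]], Q = [[1, 2], [3, 5], [4]].
Insert 3: 3 bumps 6 from row 1; 6 bumps 8 from row 2; 8 appends to row 3. P = [[1, 3], [4, 6], [7, 8]], Q = [[1, 2], [3, 5], [4, 6]].
Insert 2: 2 bumps 3 from row 1; 3 bumps 4 from row 2; 4 bumps 7 from row 3; 7 starts row 4. P = [[1, 2], [3, 6], [4, 8], [7]], Q = [[1, 2], [3, 5], [4, 6], [7]].
Insert 5: appended to row 1. P = [[1, 2, 5], [3, 6], [4, 8], [7]], Q = [[1, 2, 8], [3, 5], [4, 6], [7]].

So P = [[1, 2, 5], [3, 6], [4, 8], [7]], Q = [[1, 2, 8], [3, 5], [4, 6], [7]].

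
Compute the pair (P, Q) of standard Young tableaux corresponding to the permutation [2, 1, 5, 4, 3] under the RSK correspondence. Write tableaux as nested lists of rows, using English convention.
P = [[1, 3], [2, 4], [5]], Q = [[1, 3], [2, 4], [5]]

Insert each entry of the permutation into P by Schensted row insertion, recording in Q the position of each new cell.

Insert 2: appended to row 1. P = [[2]].
Insert 1: 1 bumps 2 from row 1; 2 starts row 2. P = [[1], [2]].
Insert 5: appended to row 1. P = [[1, 5], [2]].
Insert 4: 4 bumps 5 from row 1; 5 appends to row 2. P = [[1, 4], [2, 5]].
Insert 3: 3 bumps 4 from row 1; 4 bumps 5 from row 2; 5 starts row 3. P = [[1, 3], [2, 4], [5]].

So P = [[1, 3], [2, 4], [5]], Q = [[1, 3], [2, 4], [5]].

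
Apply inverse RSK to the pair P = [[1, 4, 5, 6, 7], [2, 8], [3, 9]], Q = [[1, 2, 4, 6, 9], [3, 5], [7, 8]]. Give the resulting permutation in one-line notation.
Reverse the RSK construction: for i from n down to 1, find the cell of Q containing i, remove the entry at that cell from P, and reverse-bump it up through P; the value ejected from row 1 is w(i).

Step i=9: Q has 9 at row 1, column 5; remove that cell from P, ejecting 7. So w(9) = 7. P is now [[1, 4, 5, 6], [2, 8], [3, 9]].
Step i=8: Q has 8 at row 3, column 2; remove 9 from row 3 of P and reverse-bump: 9 enters row 2 and ejects 8; 8 enters row 1 and ejects 6. So w(8) = 6. P is now [[1, 4, 5, 8], [2, 9], [3]].
Step i=7: Q has 7 at row 3, column 1; remove 3 from row 3 of P and reverse-bump: 3 enters row 2 and ejects 2; 2 enters row 1 and ejects 1. So w(7) = 1. P is now [[2, 4, 5, 8], [3, 9]].
Step i=6: Q has 6 at row 1, column 4; remove that cell from P, ejecting 8. So w(6) = 8. P is now [[2, 4, 5], [3, 9]].
Step i=5: Q has 5 at row 2, column 2; remove 9 from row 2 of P and reverse-bump: 9 enters row 1 and ejects 5. So w(5) = 5. P is now [[2, 4, 9], [3]].
Step i=4: Q has 4 at row 1, column 3; remove that cell from P, ejecting 9. So w(4) = 9. P is now [[2, 4], [3]].
Step i=3: Q has 3 at row 2, column 1; remove 3 from row 2 of P and reverse-bump: 3 enters row 1 and ejects 2. So w(3) = 2. P is now [[3, 4]].
Step i=2: Q has 2 at row 1, column 2; remove that cell from P, ejecting 4. So w(2) = 4. P is now [[3]].
Step i=1: Q has 1 at row 1, column 1; remove that cell from P, ejecting 3. So w(1) = 3. P is now [].

So w = 3 4 2 9 5 8 1 6 7.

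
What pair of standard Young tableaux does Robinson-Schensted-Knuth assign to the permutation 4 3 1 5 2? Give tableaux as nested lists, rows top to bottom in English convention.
P = [[1, 2], [3, 5], [4]], Q = [[1, 4], [2, 5], [3]]

Insert each entry of the permutation into P by Schensted row insertion, recording in Q the position of each new cell.

Insert 4: appended to row 1. P = [[4]], Q = [[1]].
Insert 3: 3 bumps 4 from row 1; 4 starts row 2. P = [[3], [4]], Q = [[1], [2]].
Insert 1: 1 bumps 3 from row 1; 3 bumps 4 from row 2; 4 starts row 3. P = [[1], [3], [4]], Q = [[1], [2], [3]].
Insert 5: appended to row 1. P = [[1, 5], [3], [4]], Q = [[1, 4], [2], [3]].
Insert 2: 2 bumps 5 from row 1; 5 appends to row 2. P = [[1, 2], [3, 5], [4]], Q = [[1, 4], [2, 5], [3]].

So P = [[1, 2], [3, 5], [4]], Q = [[1, 4], [2, 5], [3]].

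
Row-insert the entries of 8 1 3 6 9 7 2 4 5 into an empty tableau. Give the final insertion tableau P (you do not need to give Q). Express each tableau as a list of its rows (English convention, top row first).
P = [[1, 2, 4, 5], [3, 6, 7], [8, 9]]

Insert 8: appended to row 1. P = [[8]].
Insert 1: 1 bumps 8 from row 1; 8 starts row 2. P = [[1], [8]].
Insert 3: appended to row 1. P = [[1, 3], [8]].
Insert 6: appended to row 1. P = [[1, 3, 6], [8]].
Insert 9: appended to row 1. P = [[1, 3, 6, 9], [8]].
Insert 7: 7 bumps 9 from row 1; 9 appends to row 2. P = [[1, 3, 6, 7], [8, 9]].
Insert 2: 2 bumps 3 from row 1; 3 bumps 8 from row 2; 8 starts row 3. P = [[1, 2, 6, 7], [3, 9], [8]].
Insert 4: 4 bumps 6 from row 1; 6 bumps 9 from row 2; 9 appends to row 3. P = [[1, 2, 4, 7], [3, 6], [8, 9]].
Insert 5: 5 bumps 7 from row 1; 7 appends to row 2. P = [[1, 2, 4, 5], [3, 6, 7], [8, 9]].

So P = [[1, 2, 4, 5], [3, 6, 7], [8, 9]].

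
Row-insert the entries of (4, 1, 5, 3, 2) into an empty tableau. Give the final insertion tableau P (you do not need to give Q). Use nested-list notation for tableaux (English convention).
P = [[1, 2], [3, 5], [4]]

Insert 4: appended to row 1. P = [[4]].
Insert 1: 1 bumps 4 from row 1; 4 starts row 2. P = [[1], [4]].
Insert 5: appended to row 1. P = [[1, 5], [4]].
Insert 3: 3 bumps 5 from row 1; 5 appends to row 2. P = [[1, 3], [4, 5]].
Insert 2: 2 bumps 3 from row 1; 3 bumps 4 from row 2; 4 starts row 3. P = [[1, 2], [3, 5], [4]].

So P = [[1, 2], [3, 5], [4]].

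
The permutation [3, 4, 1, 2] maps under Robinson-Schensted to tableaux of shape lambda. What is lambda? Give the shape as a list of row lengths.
[2, 2]

Row-insert each entry into an empty tableau.

After inserting 3: P = [[3]].
After inserting 4: P = [[3, 4]].
After inserting 1: P = [[1, 4], [3]].
After inserting 2: P = [[1, 2], [3, 4]].

The final insertion tableau P = [[1, 2], [3, 4]] has shape [2, 2].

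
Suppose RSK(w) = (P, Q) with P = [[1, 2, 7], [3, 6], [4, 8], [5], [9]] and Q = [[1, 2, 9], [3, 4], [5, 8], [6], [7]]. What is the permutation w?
Reverse the RSK construction: for i from n down to 1, find the cell of Q containing i, remove the entry at that cell from P, and reverse-bump it up through P; the value ejected from row 1 is w(i).

Step i=9: Q has 9 at row 1, column 3; remove that cell from P, ejecting 7. So w(9) = 7. P is now [[1, 2], [3, 6], [4, 8], [5], [9]].
Step i=8: Q has 8 at row 3, column 2; remove 8 from row 3 of P and reverse-bump: 8 enters row 2 and ejects 6; 6 enters row 1 and ejects 2. So w(8) = 2. P is now [[1, 6], [3, 8], [4], [5], [9]].
Step i=7: Q has 7 at row 5, column 1; remove 9 from row 5 of P and reverse-bump: 9 enters row 4 and ejects 5; 5 enters row 3 and ejects 4; 4 enters row 2 and ejects 3; 3 enters row 1 and ejects 1. So w(7) = 1. P is now [[3, 6], [4, 8], [5], [9]].
Step i=6: Q has 6 at row 4, column 1; remove 9 from row 4 of P and reverse-bump: 9 enters row 3 and ejects 5; 5 enters row 2 and ejects 4; 4 enters row 1 and ejects 3. So w(6) = 3. P is now [[4, 6], [5, 8], [9]].
Step i=5: Q has 5 at row 3, column 1; remove 9 from row 3 of P and reverse-bump: 9 enters row 2 and ejects 8; 8 enters row 1 and ejects 6. So w(5) = 6. P is now [[4, 8], [5, 9]].
Step i=4: Q has 4 at row 2, column 2; remove 9 from row 2 of P and reverse-bump: 9 enters row 1 and ejects 8. So w(4) = 8. P is now [[4, 9], [5]].
Step i=3: Q has 3 at row 2, column 1; remove 5 from row 2 of P and reverse-bump: 5 enters row 1 and ejects 4. So w(3) = 4. P is now [[5, 9]].
Step i=2: Q has 2 at row 1, column 2; remove that cell from P, ejecting 9. So w(2) = 9. P is now [[5]].
Step i=1: Q has 1 at row 1, column 1; remove that cell from P, ejecting 5. So w(1) = 5. P is now [].

So w = 5 9 4 8 6 3 1 2 7.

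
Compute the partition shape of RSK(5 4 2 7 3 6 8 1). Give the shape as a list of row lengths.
Row-insert each entry into an empty tableau.

After inserting 5: P = [[5]].
After inserting 4: P = [[4], [5]].
After inserting 2: P = [[2], [4], [5]].
After inserting 7: P = [[2, 7], [4], [5]].
After inserting 3: P = [[2, 3], [4, 7], [5]].
After inserting 6: P = [[2, 3, 6], [4, 7], [5]].
After inserting 8: P = [[2, 3, 6, 8], [4, 7], [5]].
After inserting 1: P = [[1, 3, 6, 8], [2, 7], [4], [5]].

The final insertion tableau P = [[1, 3, 6, 8], [2, 7], [4], [5]] has shape [4, 2, 1, 1].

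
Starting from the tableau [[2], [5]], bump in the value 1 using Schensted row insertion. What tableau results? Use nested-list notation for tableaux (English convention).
[[1], [2], [5]]

In row 1, 1 replaces 2 (the leftmost entry greater than 1); 2 is bumped to row 2. In row 2, 2 replaces 5 (the leftmost entry greater than 2); 5 is bumped to row 3. 5 starts a new row 3. The new tableau is [[1], [2], [5]].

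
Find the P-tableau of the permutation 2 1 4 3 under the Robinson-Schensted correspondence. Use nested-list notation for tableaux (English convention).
Insert 2: appended to row 1. P = [[2]].
Insert 1: 1 bumps 2 from row 1; 2 starts row 2. P = [[1], [2]].
Insert 4: appended to row 1. P = [[1, 4], [2]].
Insert 3: 3 bumps 4 from row 1; 4 appends to row 2. P = [[1, 3], [2, 4]].

So P = [[1, 3], [2, 4]].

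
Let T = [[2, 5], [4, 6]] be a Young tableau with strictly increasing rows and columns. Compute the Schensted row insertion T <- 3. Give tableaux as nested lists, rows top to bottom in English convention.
In row 1, 3 replaces 5 (the leftmost entry greater than 3); 5 is bumped to row 2. In row 2, 5 replaces 6 (the leftmost entry greater than 5); 6 is bumped to row 3. 6 starts a new row 3. The new tableau is [[2, 3], [4, 5], [6]].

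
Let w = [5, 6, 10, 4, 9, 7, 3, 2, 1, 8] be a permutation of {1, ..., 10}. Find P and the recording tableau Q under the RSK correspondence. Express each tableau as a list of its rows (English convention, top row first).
P = [[1, 6, 7, 8], [2, 9], [3], [4], [5], [10]], Q = [[1, 2, 3, 10], [4, 5], [6], [7], [8], [9]]

Insert each entry of the permutation into P by Schensted row insertion, recording in Q the position of each new cell.

Insert 5: appended to row 1. P = [[5]].
Insert 6: appended to row 1. P = [[5, 6]].
Insert 10: appended to row 1. P = [[5, 6, 10]].
Insert 4: 4 bumps 5 from row 1; 5 starts row 2. P = [[4, 6, 10], [5]].
Insert 9: 9 bumps 10 from row 1; 10 appends to row 2. P = [[4, 6, 9], [5, 10]].
Insert 7: 7 bumps 9 from row 1; 9 bumps 10 from row 2; 10 starts row 3. P = [[4, 6, 7], [5, 9], [10]].
Insert 3: 3 bumps 4 from row 1; 4 bumps 5 from row 2; 5 bumps 10 from row 3; 10 starts row 4. P = [[3, 6, 7], [4, 9], [5], [10]].
Insert 2: 2 bumps 3 from row 1; 3 bumps 4 from row 2; 4 bumps 5 from row 3; 5 bumps 10 from row 4; 10 starts row 5. P = [[2, 6, 7], [3, 9], [4], [5], [10]].
Insert 1: 1 bumps 2 from row 1; 2 bumps 3 from row 2; 3 bumps 4 from row 3; 4 bumps 5 from row 4; 5 bumps 10 from row 5; 10 starts row 6. P = [[1, 6, 7], [2, 9], [3], [4], [5], [10]].
Insert 8: appended to row 1. P = [[1, 6, 7, 8], [2, 9], [3], [4], [5], [10]].

So P = [[1, 6, 7, 8], [2, 9], [3], [4], [5], [10]], Q = [[1, 2, 3, 10], [4, 5], [6], [7], [8], [9]].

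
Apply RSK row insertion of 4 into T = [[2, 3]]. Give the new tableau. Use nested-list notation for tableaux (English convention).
[[2, 3, 4]]

4 is larger than every entry of row 1, so it is appended to row 1. The new tableau is [[2, 3, 4]].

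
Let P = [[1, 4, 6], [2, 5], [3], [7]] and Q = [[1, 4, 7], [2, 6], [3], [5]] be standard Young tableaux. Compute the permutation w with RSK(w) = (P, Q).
Reverse RSK: for i = n, n-1, ..., 1, locate i in Q, remove the corresponding corner cell from P, and reverse-bump its entry up through P; the value ejected from row 1 is w(i).

So w = 7 3 2 5 1 4 6.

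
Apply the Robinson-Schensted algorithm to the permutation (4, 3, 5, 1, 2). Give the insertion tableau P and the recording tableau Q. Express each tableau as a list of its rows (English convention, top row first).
Insert each entry of the permutation into P by Schensted row insertion, recording in Q the position of each new cell.

After inserting 4: P = [[4]].
After inserting 3: P = [[3], [4]].
After inserting 5: P = [[3, 5], [4]].
After inserting 1: P = [[1, 5], [3], [4]].
After inserting 2: P = [[1, 2], [3, 5], [4]].

So P = [[1, 2], [3, 5], [4]], Q = [[1, 3], [2, 5], [4]].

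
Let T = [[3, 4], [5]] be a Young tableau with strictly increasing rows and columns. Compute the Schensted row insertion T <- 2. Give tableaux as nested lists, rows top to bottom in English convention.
[[2, 4], [3], [5]]

In row 1, 2 replaces 3 (the leftmost entry greater than 2); 3 is bumped to row 2. In row 2, 3 replaces 5 (the leftmost entry greater than 3); 5 is bumped to row 3. 5 starts a new row 3. The new tableau is [[2, 4], [3], [5]].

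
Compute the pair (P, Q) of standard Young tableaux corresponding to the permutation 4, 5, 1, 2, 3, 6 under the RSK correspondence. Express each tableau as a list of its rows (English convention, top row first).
P = [[1, 2, 3, 6], [4, 5]], Q = [[1, 2, 5, 6], [3, 4]]

Insert each entry of the permutation into P by Schensted row insertion, recording in Q the position of each new cell.

Insert 4: appended to row 1. P = [[4]], Q = [[1]].
Insert 5: appended to row 1. P = [[4, 5]], Q = [[1, 2]].
Insert 1: 1 bumps 4 from row 1; 4 starts row 2. P = [[1, 5], [4]], Q = [[1, 2], [3]].
Insert 2: 2 bumps 5 from row 1; 5 appends to row 2. P = [[1, 2], [4, 5]], Q = [[1, 2], [3, 4]].
Insert 3: appended to row 1. P = [[1, 2, 3], [4, 5]], Q = [[1, 2, 5], [3, 4]].
Insert 6: appended to row 1. P = [[1, 2, 3, 6], [4, 5]], Q = [[1, 2, 5, 6], [3, 4]].

So P = [[1, 2, 3, 6], [4, 5]], Q = [[1, 2, 5, 6], [3, 4]].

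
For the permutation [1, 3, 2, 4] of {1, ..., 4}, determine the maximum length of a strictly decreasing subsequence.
2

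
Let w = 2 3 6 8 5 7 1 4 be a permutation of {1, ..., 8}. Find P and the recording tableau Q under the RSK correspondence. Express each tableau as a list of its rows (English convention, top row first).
Insert each entry of the permutation into P by Schensted row insertion, recording in Q the position of each new cell.

Insert 2: appended to row 1. P = [[2]].
Insert 3: appended to row 1. P = [[2, 3]].
Insert 6: appended to row 1. P = [[2, 3, 6]].
Insert 8: appended to row 1. P = [[2, 3, 6, 8]].
Insert 5: 5 bumps 6 from row 1; 6 starts row 2. P = [[2, 3, 5, 8], [6]].
Insert 7: 7 bumps 8 from row 1; 8 appends to row 2. P = [[2, 3, 5, 7], [6, 8]].
Insert 1: 1 bumps 2 from row 1; 2 bumps 6 from row 2; 6 starts row 3. P = [[1, 3, 5, 7], [2, 8], [6]].
Insert 4: 4 bumps 5 from row 1; 5 bumps 8 from row 2; 8 appends to row 3. P = [[1, 3, 4, 7], [2, 5], [6, 8]].

So P = [[1, 3, 4, 7], [2, 5], [6, 8]], Q = [[1, 2, 3, 4], [5, 6], [7, 8]].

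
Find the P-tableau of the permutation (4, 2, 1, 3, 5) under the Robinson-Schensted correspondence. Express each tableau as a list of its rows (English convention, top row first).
P = [[1, 3, 5], [2], [4]]

Insert 4: appended to row 1. P = [[4]].
Insert 2: 2 bumps 4 from row 1; 4 starts row 2. P = [[2], [4]].
Insert 1: 1 bumps 2 from row 1; 2 bumps 4 from row 2; 4 starts row 3. P = [[1], [2], [4]].
Insert 3: appended to row 1. P = [[1, 3], [2], [4]].
Insert 5: appended to row 1. P = [[1, 3, 5], [2], [4]].

So P = [[1, 3, 5], [2], [4]].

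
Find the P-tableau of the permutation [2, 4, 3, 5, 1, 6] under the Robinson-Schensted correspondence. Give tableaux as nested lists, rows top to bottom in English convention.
Insert 2: appended to row 1. P = [[2]].
Insert 4: appended to row 1. P = [[2, 4]].
Insert 3: 3 bumps 4 from row 1; 4 starts row 2. P = [[2, 3], [4]].
Insert 5: appended to row 1. P = [[2, 3, 5], [4]].
Insert 1: 1 bumps 2 from row 1; 2 bumps 4 from row 2; 4 starts row 3. P = [[1, 3, 5], [2], [4]].
Insert 6: appended to row 1. P = [[1, 3, 5, 6], [2], [4]].

So P = [[1, 3, 5, 6], [2], [4]].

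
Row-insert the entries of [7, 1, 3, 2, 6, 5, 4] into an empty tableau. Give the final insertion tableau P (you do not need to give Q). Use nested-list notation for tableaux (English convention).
Insert 7: appended to row 1. P = [[7]].
Insert 1: 1 bumps 7 from row 1; 7 starts row 2. P = [[1], [7]].
Insert 3: appended to row 1. P = [[1, 3], [7]].
Insert 2: 2 bumps 3 from row 1; 3 bumps 7 from row 2; 7 starts row 3. P = [[1, 2], [3], [7]].
Insert 6: appended to row 1. P = [[1, 2, 6], [3], [7]].
Insert 5: 5 bumps 6 from row 1; 6 appends to row 2. P = [[1, 2, 5], [3, 6], [7]].
Insert 4: 4 bumps 5 from row 1; 5 bumps 6 from row 2; 6 bumps 7 from row 3; 7 starts row 4. P = [[1, 2, 4], [3, 5], [6], [7]].

So P = [[1, 2, 4], [3, 5], [6], [7]].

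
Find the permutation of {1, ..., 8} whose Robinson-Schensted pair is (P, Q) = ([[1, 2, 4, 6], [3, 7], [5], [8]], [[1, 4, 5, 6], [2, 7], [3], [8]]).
8 5 1 3 4 7 6 2

Reverse the RSK construction: for i from n down to 1, find the cell of Q containing i, remove the entry at that cell from P, and reverse-bump it up through P; the value ejected from row 1 is w(i).

Step i=8: Q has 8 at row 4, column 1; remove 8 from row 4 of P and reverse-bump: 8 enters row 3 and ejects 5; 5 enters row 2 and ejects 3; 3 enters row 1 and ejects 2. So w(8) = 2. P is now [[1, 3, 4, 6], [5, 7], [8]].
Step i=7: Q has 7 at row 2, column 2; remove 7 from row 2 of P and reverse-bump: 7 enters row 1 and ejects 6. So w(7) = 6. P is now [[1, 3, 4, 7], [5], [8]].
Step i=6: Q has 6 at row 1, column 4; remove that cell from P, ejecting 7. So w(6) = 7. P is now [[1, 3, 4], [5], [8]].
Step i=5: Q has 5 at row 1, column 3; remove that cell from P, ejecting 4. So w(5) = 4. P is now [[1, 3], [5], [8]].
Step i=4: Q has 4 at row 1, column 2; remove that cell from P, ejecting 3. So w(4) = 3. P is now [[1], [5], [8]].
Step i=3: Q has 3 at row 3, column 1; remove 8 from row 3 of P and reverse-bump: 8 enters row 2 and ejects 5; 5 enters row 1 and ejects 1. So w(3) = 1. P is now [[5], [8]].
Step i=2: Q has 2 at row 2, column 1; remove 8 from row 2 of P and reverse-bump: 8 enters row 1 and ejects 5. So w(2) = 5. P is now [[8]].
Step i=1: Q has 1 at row 1, column 1; remove that cell from P, ejecting 8. So w(1) = 8. P is now [].

So w = 8 5 1 3 4 7 6 2.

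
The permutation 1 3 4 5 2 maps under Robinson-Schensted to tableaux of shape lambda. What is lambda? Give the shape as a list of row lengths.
Row-insert each entry into an empty tableau.

After inserting 1: P = [[1]].
After inserting 3: P = [[1, 3]].
After inserting 4: P = [[1, 3, 4]].
After inserting 5: P = [[1, 3, 4, 5]].
After inserting 2: P = [[1, 2, 4, 5], [3]].

The final insertion tableau P = [[1, 2, 4, 5], [3]] has shape [4, 1].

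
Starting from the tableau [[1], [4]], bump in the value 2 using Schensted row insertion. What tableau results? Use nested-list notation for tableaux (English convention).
2 is larger than every entry of row 1, so it is appended to row 1. The new tableau is [[1, 2], [4]].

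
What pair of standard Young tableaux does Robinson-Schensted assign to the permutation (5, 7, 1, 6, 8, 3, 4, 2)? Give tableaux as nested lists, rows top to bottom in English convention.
Insert each entry of the permutation into P by Schensted row insertion, recording in Q the position of each new cell.

Insert 5: appended to row 1. P = [[5]].
Insert 7: appended to row 1. P = [[5, 7]].
Insert 1: 1 bumps 5 from row 1; 5 starts row 2. P = [[1, 7], [5]].
Insert 6: 6 bumps 7 from row 1; 7 appends to row 2. P = [[1, 6], [5, 7]].
Insert 8: appended to row 1. P = [[1, 6, 8], [5, 7]].
Insert 3: 3 bumps 6 from row 1; 6 bumps 7 from row 2; 7 starts row 3. P = [[1, 3, 8], [5, 6], [7]].
Insert 4: 4 bumps 8 from row 1; 8 appends to row 2. P = [[1, 3, 4], [5, 6, 8], [7]].
Insert 2: 2 bumps 3 from row 1; 3 bumps 5 from row 2; 5 bumps 7 from row 3; 7 starts row 4. P = [[1, 2, 4], [3, 6, 8], [5], [7]].

So P = [[1, 2, 4], [3, 6, 8], [5], [7]], Q = [[1, 2, 5], [3, 4, 7], [6], [8]].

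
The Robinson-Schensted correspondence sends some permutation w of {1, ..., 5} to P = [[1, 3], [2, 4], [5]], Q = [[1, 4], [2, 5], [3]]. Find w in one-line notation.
Reverse the RSK construction: for i from n down to 1, find the cell of Q containing i, remove the entry at that cell from P, and reverse-bump it up through P; the value ejected from row 1 is w(i).

Step i=5: Q has 5 at row 2, column 2; remove 4 from row 2 of P and reverse-bump: 4 enters row 1 and ejects 3. So w(5) = 3. P is now [[1, 4], [2], [5]].
Step i=4: Q has 4 at row 1, column 2; remove that cell from P, ejecting 4. So w(4) = 4. P is now [[1], [2], [5]].
Step i=3: Q has 3 at row 3, column 1; remove 5 from row 3 of P and reverse-bump: 5 enters row 2 and ejects 2; 2 enters row 1 and ejects 1. So w(3) = 1. P is now [[2], [5]].
Step i=2: Q has 2 at row 2, column 1; remove 5 from row 2 of P and reverse-bump: 5 enters row 1 and ejects 2. So w(2) = 2. P is now [[5]].
Step i=1: Q has 1 at row 1, column 1; remove that cell from P, ejecting 5. So w(1) = 5. P is now [].

So w = 5 2 1 4 3.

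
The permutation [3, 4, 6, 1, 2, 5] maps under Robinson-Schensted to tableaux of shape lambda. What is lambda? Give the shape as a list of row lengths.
[3, 3]

Row-insert each entry into an empty tableau.

After inserting 3: P = [[3]].
After inserting 4: P = [[3, 4]].
After inserting 6: P = [[3, 4, 6]].
After inserting 1: P = [[1, 4, 6], [3]].
After inserting 2: P = [[1, 2, 6], [3, 4]].
After inserting 5: P = [[1, 2, 5], [3, 4, 6]].

The final insertion tableau P = [[1, 2, 5], [3, 4, 6]] has shape [3, 3].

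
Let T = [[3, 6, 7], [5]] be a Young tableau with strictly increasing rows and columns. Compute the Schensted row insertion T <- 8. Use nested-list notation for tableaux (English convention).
[[3, 6, 7, 8], [5]]

8 is larger than every entry of row 1, so it is appended to row 1. The new tableau is [[3, 6, 7, 8], [5]].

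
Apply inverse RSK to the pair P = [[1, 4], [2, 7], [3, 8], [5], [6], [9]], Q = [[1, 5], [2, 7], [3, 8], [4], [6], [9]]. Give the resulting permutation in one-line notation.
9 6 5 3 8 2 7 4 1

Reverse the RSK construction: for i from n down to 1, find the cell of Q containing i, remove the entry at that cell from P, and reverse-bump it up through P; the value ejected from row 1 is w(i).

Step i=9: Q has 9 at row 6, column 1; remove 9 from row 6 of P and reverse-bump: 9 enters row 5 and ejects 6; 6 enters row 4 and ejects 5; 5 enters row 3 and ejects 3; 3 enters row 2 and ejects 2; 2 enters row 1 and ejects 1. So w(9) = 1. P is now [[2, 4], [3, 7], [5, 8], [6], [9]].
Step i=8: Q has 8 at row 3, column 2; remove 8 from row 3 of P and reverse-bump: 8 enters row 2 and ejects 7; 7 enters row 1 and ejects 4. So w(8) = 4. P is now [[2, 7], [3, 8], [5], [6], [9]].
Step i=7: Q has 7 at row 2, column 2; remove 8 from row 2 of P and reverse-bump: 8 enters row 1 and ejects 7. So w(7) = 7. P is now [[2, 8], [3], [5], [6], [9]].
Step i=6: Q has 6 at row 5, column 1; remove 9 from row 5 of P and reverse-bump: 9 enters row 4 and ejects 6; 6 enters row 3 and ejects 5; 5 enters row 2 and ejects 3; 3 enters row 1 and ejects 2. So w(6) = 2. P is now [[3, 8], [5], [6], [9]].
Step i=5: Q has 5 at row 1, column 2; remove that cell from P, ejecting 8. So w(5) = 8. P is now [[3], [5], [6], [9]].
Step i=4: Q has 4 at row 4, column 1; remove 9 from row 4 of P and reverse-bump: 9 enters row 3 and ejects 6; 6 enters row 2 and ejects 5; 5 enters row 1 and ejects 3. So w(4) = 3. P is now [[5], [6], [9]].
Step i=3: Q has 3 at row 3, column 1; remove 9 from row 3 of P and reverse-bump: 9 enters row 2 and ejects 6; 6 enters row 1 and ejects 5. So w(3) = 5. P is now [[6], [9]].
Step i=2: Q has 2 at row 2, column 1; remove 9 from row 2 of P and reverse-bump: 9 enters row 1 and ejects 6. So w(2) = 6. P is now [[9]].
Step i=1: Q has 1 at row 1, column 1; remove that cell from P, ejecting 9. So w(1) = 9. P is now [].

So w = 9 6 5 3 8 2 7 4 1.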